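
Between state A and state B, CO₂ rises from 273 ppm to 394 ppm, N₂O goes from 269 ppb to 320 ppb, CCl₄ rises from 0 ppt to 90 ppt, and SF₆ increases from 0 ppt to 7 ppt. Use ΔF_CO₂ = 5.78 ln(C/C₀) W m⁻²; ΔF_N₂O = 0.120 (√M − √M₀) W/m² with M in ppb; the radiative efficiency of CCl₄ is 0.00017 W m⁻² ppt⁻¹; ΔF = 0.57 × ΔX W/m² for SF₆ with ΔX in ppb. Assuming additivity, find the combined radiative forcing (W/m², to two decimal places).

ΔF = 2.32 W/m²

CO₂: 5.78 × ln(394/273) = 5.78 × ln(1.44322) = 5.78 × 0.36688 = 2.1206 W/m².
N₂O: 0.120 × (√320 − √269) = 0.120 × (17.8885 − 16.4012) = 0.120 × 1.4873 = 0.1785 W/m².
CCl₄: ΔF = 0.00017 × (90 − 0) = 0.00017 × 90 = 0.0153 W/m².
SF₆: Δ = 7 − 0 = 7 ppt = 0.007 ppb; ΔF = 0.57 × 0.007 = 0.0040 W/m².
Total ΔF = 2.1206 + 0.1785 + 0.0153 + 0.0040 = 2.3184 W/m².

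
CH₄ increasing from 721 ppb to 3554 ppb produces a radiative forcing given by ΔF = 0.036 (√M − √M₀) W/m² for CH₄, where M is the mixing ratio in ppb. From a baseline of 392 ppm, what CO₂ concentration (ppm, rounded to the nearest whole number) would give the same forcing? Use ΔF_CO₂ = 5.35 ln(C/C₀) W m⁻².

C ≈ 489 ppm

CH₄ forcing: 0.036 × (√3554 − √721) = 0.036 × (59.6154 − 26.8514) = 0.036 × 32.7640 = 1.17950 W/m².
Set 5.35 ln(C/392) = 1.17950: ln(C/392) = 1.17950/5.35 = 0.22047, so C = 392 × e^0.22047 = 392 × 1.24666 = 488.69 ppm.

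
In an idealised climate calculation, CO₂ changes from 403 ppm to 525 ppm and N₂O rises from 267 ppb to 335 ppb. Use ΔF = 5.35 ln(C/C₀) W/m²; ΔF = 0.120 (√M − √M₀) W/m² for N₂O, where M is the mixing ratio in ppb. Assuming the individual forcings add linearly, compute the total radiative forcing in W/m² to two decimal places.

ΔF = 1.65 W/m²

CO₂: 5.35 × ln(525/403) = 5.35 × ln(1.30273) = 5.35 × 0.26446 = 1.4149 W/m².
N₂O: 0.120 × (√335 − √267) = 0.120 × (18.3030 − 16.3401) = 0.120 × 1.9629 = 0.2355 W/m².
Total ΔF = 1.4149 + 0.2355 = 1.6504 W/m².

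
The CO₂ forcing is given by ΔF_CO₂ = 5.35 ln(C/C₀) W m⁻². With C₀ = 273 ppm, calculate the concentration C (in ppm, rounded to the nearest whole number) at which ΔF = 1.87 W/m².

Set 5.35 ln(C/273) = 1.87, so ln(C/273) = 1.87/5.35 = 0.34953.
Then C/273 = e^0.34953 = 1.41840, giving C = 273 × 1.41840 = 387.22 ppm.

C ≈ 387 ppm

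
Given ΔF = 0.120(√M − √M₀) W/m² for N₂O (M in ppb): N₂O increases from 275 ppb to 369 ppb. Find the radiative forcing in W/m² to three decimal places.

ΔF = 0.315 W/m²

N₂O: 0.120 × (√369 − √275) = 0.120 × (19.2094 − 16.5831) = 0.120 × 2.6263 = 0.3152 W/m².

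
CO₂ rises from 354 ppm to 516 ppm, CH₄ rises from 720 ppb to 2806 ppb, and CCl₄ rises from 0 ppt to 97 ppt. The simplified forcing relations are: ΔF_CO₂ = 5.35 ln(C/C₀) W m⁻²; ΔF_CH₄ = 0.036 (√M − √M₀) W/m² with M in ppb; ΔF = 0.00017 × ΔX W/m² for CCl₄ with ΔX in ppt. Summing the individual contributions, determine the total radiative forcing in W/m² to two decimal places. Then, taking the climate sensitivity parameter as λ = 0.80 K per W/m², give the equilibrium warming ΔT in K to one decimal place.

ΔF = 2.97 W/m²; ΔT = 2.4 K

CO₂: 5.35 × ln(516/354) = 5.35 × ln(1.45763) = 5.35 × 0.37681 = 2.0159 W/m².
CH₄: 0.036 × (√2806 − √720) = 0.036 × (52.9717 − 26.8328) = 0.036 × 26.1389 = 0.9410 W/m².
CCl₄: ΔF = 0.00017 × (97 − 0) = 0.00017 × 97 = 0.0165 W/m².
Total ΔF = 2.0159 + 0.9410 + 0.0165 = 2.9734 W/m².
ΔT = λ ΔF = 0.80 × 2.97 = 2.3760 K.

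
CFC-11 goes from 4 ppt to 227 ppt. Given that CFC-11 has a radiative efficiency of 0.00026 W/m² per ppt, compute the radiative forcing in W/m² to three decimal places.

CFC-11: ΔF = 0.00026 × (227 − 4) = 0.00026 × 223 = 0.0580 W/m².

ΔF = 0.058 W/m²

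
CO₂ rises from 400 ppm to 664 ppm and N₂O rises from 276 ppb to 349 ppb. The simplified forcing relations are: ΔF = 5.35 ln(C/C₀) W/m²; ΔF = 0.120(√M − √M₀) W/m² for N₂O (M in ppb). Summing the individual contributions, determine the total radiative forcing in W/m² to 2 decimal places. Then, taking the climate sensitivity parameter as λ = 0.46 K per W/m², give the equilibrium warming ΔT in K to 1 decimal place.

CO₂: 5.35 × ln(664/400) = 5.35 × ln(1.66000) = 5.35 × 0.50682 = 2.7115 W/m².
N₂O: 0.120 × (√349 − √276) = 0.120 × (18.6815 − 16.6132) = 0.120 × 2.0683 = 0.2482 W/m².
Total ΔF = 2.7115 + 0.2482 = 2.9597 W/m².
ΔT = λ ΔF = 0.46 × 2.96 = 1.3616 K.

ΔF = 2.96 W/m²; ΔT = 1.4 K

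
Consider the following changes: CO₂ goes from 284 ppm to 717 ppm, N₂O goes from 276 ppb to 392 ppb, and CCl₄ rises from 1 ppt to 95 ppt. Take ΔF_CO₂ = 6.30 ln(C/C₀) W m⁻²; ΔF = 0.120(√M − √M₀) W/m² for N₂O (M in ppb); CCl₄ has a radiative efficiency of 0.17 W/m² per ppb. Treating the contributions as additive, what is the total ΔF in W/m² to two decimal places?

ΔF = 6.23 W/m²

CO₂: 6.30 × ln(717/284) = 6.30 × ln(2.52465) = 6.30 × 0.92610 = 5.8344 W/m².
N₂O: 0.120 × (√392 − √276) = 0.120 × (19.7990 − 16.6132) = 0.120 × 3.1858 = 0.3823 W/m².
CCl₄: Δ = 95 − 1 = 94 ppt = 0.094 ppb; ΔF = 0.17 × 0.094 = 0.0160 W/m².
Total ΔF = 5.8344 + 0.3823 + 0.0160 = 6.2327 W/m².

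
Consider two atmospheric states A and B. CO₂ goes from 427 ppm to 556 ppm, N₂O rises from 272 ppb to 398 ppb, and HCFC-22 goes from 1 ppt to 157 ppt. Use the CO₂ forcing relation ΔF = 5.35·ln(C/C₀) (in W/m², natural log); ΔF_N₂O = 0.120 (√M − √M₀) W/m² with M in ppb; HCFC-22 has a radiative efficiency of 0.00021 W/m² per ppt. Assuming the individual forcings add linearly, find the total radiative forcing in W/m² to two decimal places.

ΔF = 1.86 W/m²

CO₂: 5.35 × ln(556/427) = 5.35 × ln(1.30211) = 5.35 × 0.26399 = 1.4123 W/m².
N₂O: 0.120 × (√398 − √272) = 0.120 × (19.9499 − 16.4924) = 0.120 × 3.4575 = 0.4149 W/m².
HCFC-22: ΔF = 0.00021 × (157 − 1) = 0.00021 × 156 = 0.0328 W/m².
Total ΔF = 1.4123 + 0.4149 + 0.0328 = 1.8600 W/m².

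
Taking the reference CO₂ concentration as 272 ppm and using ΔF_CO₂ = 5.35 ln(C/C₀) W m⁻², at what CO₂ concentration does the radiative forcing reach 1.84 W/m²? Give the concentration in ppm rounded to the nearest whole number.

Set 5.35 ln(C/272) = 1.84, so ln(C/272) = 1.84/5.35 = 0.34393.
Then C/272 = e^0.34393 = 1.41048, giving C = 272 × 1.41048 = 383.65 ppm.

C ≈ 384 ppm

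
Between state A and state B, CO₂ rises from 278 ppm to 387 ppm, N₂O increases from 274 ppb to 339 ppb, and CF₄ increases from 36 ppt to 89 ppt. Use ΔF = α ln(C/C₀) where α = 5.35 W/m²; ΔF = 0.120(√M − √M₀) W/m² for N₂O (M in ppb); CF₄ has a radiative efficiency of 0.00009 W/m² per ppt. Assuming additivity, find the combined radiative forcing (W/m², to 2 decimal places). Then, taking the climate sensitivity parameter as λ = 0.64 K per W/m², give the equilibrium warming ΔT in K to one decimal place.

CO₂: 5.35 × ln(387/278) = 5.35 × ln(1.39209) = 5.35 × 0.33081 = 1.7698 W/m².
N₂O: 0.120 × (√339 − √274) = 0.120 × (18.4120 − 16.5529) = 0.120 × 1.8591 = 0.2231 W/m².
CF₄: ΔF = 0.00009 × (89 − 36) = 0.00009 × 53 = 0.0048 W/m².
Total ΔF = 1.7698 + 0.2231 + 0.0048 = 1.9977 W/m².
ΔT = λ ΔF = 0.64 × 2.00 = 1.2800 K.

ΔF = 2.00 W/m²; ΔT = 1.3 K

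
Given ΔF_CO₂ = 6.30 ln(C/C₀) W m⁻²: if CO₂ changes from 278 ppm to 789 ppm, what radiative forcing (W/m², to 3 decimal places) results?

CO₂: 6.30 × ln(789/278) = 6.30 × ln(2.83813) = 6.30 × 1.04315 = 6.5718 W/m².

ΔF = 6.572 W/m²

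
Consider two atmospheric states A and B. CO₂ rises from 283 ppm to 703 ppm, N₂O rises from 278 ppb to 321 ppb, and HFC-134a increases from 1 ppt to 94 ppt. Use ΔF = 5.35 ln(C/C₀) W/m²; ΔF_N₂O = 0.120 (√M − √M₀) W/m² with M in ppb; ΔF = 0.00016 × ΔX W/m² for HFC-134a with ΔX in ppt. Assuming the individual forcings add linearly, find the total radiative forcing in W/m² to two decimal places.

CO₂: 5.35 × ln(703/283) = 5.35 × ln(2.48410) = 5.35 × 0.90991 = 4.8680 W/m².
N₂O: 0.120 × (√321 − √278) = 0.120 × (17.9165 − 16.6733) = 0.120 × 1.2432 = 0.1492 W/m².
HFC-134a: ΔF = 0.00016 × (94 − 1) = 0.00016 × 93 = 0.0149 W/m².
Total ΔF = 4.8680 + 0.1492 + 0.0149 = 5.0321 W/m².

ΔF = 5.03 W/m²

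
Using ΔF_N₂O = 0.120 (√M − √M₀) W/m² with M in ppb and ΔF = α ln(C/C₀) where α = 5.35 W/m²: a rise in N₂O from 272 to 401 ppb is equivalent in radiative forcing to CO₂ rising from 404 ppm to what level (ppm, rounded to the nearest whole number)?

C ≈ 437 ppm

N₂O forcing: 0.120 × (√401 − √272) = 0.120 × (20.0250 − 16.4924) = 0.120 × 3.5326 = 0.42391 W/m².
Set 5.35 ln(C/404) = 0.42391: ln(C/404) = 0.42391/5.35 = 0.07924, so C = 404 × e^0.07924 = 404 × 1.08246 = 437.31 ppm.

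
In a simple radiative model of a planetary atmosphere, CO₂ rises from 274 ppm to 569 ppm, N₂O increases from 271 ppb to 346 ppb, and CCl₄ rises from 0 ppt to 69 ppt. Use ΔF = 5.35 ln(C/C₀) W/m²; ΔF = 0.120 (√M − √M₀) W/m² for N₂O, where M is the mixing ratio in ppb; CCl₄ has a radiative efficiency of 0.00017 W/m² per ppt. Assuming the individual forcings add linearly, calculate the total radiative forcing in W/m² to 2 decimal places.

CO₂: 5.35 × ln(569/274) = 5.35 × ln(2.07664) = 5.35 × 0.73075 = 3.9095 W/m².
N₂O: 0.120 × (√346 − √271) = 0.120 × (18.6011 − 16.4621) = 0.120 × 2.1390 = 0.2567 W/m².
CCl₄: ΔF = 0.00017 × (69 − 0) = 0.00017 × 69 = 0.0117 W/m².
Total ΔF = 3.9095 + 0.2567 + 0.0117 = 4.1779 W/m².

ΔF = 4.18 W/m²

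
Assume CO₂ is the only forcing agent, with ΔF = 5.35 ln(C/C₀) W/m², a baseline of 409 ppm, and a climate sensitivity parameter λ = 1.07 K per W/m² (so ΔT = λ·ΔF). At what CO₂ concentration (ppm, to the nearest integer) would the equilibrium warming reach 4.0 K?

Required forcing: ΔF = ΔT/λ = 4.0/1.07 = 3.7383 W/m².
Then ln(C/409) = ΔF/5.35 = 3.7383/5.35 = 0.69875.
So C = 409 × e^0.69875 = 409 × 2.01124 = 822.60 ppm.

C ≈ 823 ppm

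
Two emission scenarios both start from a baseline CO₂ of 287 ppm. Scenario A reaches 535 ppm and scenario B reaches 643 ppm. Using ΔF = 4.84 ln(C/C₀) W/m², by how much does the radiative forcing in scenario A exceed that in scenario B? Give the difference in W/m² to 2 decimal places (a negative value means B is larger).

ΔF_A = 4.84 ln(535/287) = 4.84 × 0.62278 = 3.0143 W/m².
ΔF_B = 4.84 ln(643/287) = 4.84 × 0.80666 = 3.9042 W/m².
Difference: 3.0143 − 3.9042 = -0.8899 W/m².

ΔF_A − ΔF_B = -0.89 W/m²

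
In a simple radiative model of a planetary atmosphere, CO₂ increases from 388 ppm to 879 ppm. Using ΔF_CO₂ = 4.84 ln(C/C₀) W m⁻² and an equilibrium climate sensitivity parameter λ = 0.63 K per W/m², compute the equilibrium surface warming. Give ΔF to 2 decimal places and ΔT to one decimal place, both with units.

ΔF = 3.96 W/m²; ΔT = 2.5 K

CO₂: 4.84 × ln(879/388) = 4.84 × ln(2.26546) = 4.84 × 0.81778 = 3.9581 W/m².
ΔT = λ ΔF = 0.63 × 3.96 = 2.4948 K.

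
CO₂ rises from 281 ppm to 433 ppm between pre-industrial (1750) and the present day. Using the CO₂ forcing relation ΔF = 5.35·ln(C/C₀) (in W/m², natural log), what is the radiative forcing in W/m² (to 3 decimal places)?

ΔF = 2.313 W/m²

CO₂ absorption bands are partially saturated, so forcing scales with the logarithm of the concentration ratio.
CO₂: 5.35 × ln(433/281) = 5.35 × ln(1.54093) = 5.35 × 0.43239 = 2.3133 W/m².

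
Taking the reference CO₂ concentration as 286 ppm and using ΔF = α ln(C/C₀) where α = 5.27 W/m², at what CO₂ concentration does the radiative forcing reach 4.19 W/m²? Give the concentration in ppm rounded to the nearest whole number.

Set 5.27 ln(C/286) = 4.19, so ln(C/286) = 4.19/5.27 = 0.79507.
Then C/286 = e^0.79507 = 2.21460, giving C = 286 × 2.21460 = 633.38 ppm.

C ≈ 633 ppm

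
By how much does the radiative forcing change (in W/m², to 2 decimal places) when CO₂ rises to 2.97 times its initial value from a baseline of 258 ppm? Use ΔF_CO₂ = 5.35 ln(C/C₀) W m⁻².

ΔF = 5.82 W/m²

ΔF = 5.35 × ln(2.97) = 5.35 × 1.08856 = 5.8238 W/m².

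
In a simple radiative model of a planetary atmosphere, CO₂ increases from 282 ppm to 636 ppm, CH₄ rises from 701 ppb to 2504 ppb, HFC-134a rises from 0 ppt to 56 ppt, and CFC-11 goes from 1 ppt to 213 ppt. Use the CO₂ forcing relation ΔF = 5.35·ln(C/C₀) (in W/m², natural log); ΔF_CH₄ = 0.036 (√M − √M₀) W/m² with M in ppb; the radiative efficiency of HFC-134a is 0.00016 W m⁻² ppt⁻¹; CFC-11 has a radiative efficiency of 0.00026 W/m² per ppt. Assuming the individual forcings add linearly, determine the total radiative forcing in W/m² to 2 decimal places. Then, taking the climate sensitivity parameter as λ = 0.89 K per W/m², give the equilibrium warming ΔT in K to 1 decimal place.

ΔF = 5.26 W/m²; ΔT = 4.7 K

CO₂: 5.35 × ln(636/282) = 5.35 × ln(2.25532) = 5.35 × 0.81329 = 4.3511 W/m².
CH₄: 0.036 × (√2504 − √701) = 0.036 × (50.0400 − 26.4764) = 0.036 × 23.5636 = 0.8483 W/m².
HFC-134a: ΔF = 0.00016 × (56 − 0) = 0.00016 × 56 = 0.0090 W/m².
CFC-11: ΔF = 0.00026 × (213 − 1) = 0.00026 × 212 = 0.0551 W/m².
Total ΔF = 4.3511 + 0.8483 + 0.0090 + 0.0551 = 5.2635 W/m².
ΔT = λ ΔF = 0.89 × 5.26 = 4.6814 K.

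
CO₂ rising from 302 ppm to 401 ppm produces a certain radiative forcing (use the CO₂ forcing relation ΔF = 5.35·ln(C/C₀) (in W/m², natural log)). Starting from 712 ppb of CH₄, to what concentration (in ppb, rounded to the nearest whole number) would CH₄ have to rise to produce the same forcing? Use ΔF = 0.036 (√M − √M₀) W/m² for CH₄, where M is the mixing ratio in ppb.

CO₂ forcing: 5.35 × ln(401/302) = 5.35 × 0.283534 = 1.51691 W/m².
Set 0.036(√M − √712) = 1.51691: √M = 1.51691/0.036 + √712 = 42.1364 + 26.6833 = 68.8197.
M = (68.8197)² = 4736.15 ppb.

M ≈ 4736 ppb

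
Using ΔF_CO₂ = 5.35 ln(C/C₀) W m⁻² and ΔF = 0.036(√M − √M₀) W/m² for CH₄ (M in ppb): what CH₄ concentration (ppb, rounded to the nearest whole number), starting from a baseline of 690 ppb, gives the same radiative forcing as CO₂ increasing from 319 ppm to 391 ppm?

M ≈ 3194 ppb

CO₂ forcing: 5.35 × ln(391/319) = 5.35 × 0.203516 = 1.08881 W/m².
Set 0.036(√M − √690) = 1.08881: √M = 1.08881/0.036 + √690 = 30.2447 + 26.2679 = 56.5126.
M = (56.5126)² = 3193.67 ppb.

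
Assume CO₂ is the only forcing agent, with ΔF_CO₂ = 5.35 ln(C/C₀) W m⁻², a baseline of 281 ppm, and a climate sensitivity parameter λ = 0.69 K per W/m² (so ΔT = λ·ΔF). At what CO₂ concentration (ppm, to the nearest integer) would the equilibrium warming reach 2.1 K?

Required forcing: ΔF = ΔT/λ = 2.1/0.69 = 3.0435 W/m².
Then ln(C/281) = ΔF/5.35 = 3.0435/5.35 = 0.56888.
So C = 281 × e^0.56888 = 281 × 1.76629 = 496.33 ppm.

C ≈ 496 ppm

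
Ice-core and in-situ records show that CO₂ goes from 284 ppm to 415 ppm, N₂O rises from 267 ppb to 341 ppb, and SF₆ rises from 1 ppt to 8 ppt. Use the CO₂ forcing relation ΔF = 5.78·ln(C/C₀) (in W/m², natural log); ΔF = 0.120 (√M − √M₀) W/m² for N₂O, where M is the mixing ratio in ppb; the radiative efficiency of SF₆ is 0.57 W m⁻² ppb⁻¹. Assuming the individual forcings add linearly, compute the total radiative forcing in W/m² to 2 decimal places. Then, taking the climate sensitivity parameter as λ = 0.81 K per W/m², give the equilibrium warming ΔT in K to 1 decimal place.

CO₂: 5.78 × ln(415/284) = 5.78 × ln(1.46127) = 5.78 × 0.37931 = 2.1924 W/m².
N₂O: 0.120 × (√341 − √267) = 0.120 × (18.4662 − 16.3401) = 0.120 × 2.1261 = 0.2551 W/m².
SF₆: Δ = 8 − 1 = 7 ppt = 0.007 ppb; ΔF = 0.57 × 0.007 = 0.0040 W/m².
Total ΔF = 2.1924 + 0.2551 + 0.0040 = 2.4515 W/m².
ΔT = λ ΔF = 0.81 × 2.45 = 1.9845 K.

ΔF = 2.45 W/m²; ΔT = 2.0 K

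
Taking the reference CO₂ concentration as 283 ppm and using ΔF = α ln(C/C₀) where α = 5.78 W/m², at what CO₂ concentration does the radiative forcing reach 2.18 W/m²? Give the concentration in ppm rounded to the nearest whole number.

Set 5.78 ln(C/283) = 2.18, so ln(C/283) = 2.18/5.78 = 0.37716.
Then C/283 = e^0.37716 = 1.45814, giving C = 283 × 1.45814 = 412.65 ppm.

C ≈ 413 ppm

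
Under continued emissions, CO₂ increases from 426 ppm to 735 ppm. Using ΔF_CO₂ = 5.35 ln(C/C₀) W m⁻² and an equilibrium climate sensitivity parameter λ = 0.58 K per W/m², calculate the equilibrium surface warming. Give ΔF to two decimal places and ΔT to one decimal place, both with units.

CO₂: 5.35 × ln(735/426) = 5.35 × ln(1.72535) = 5.35 × 0.54543 = 2.9181 W/m².
ΔT = λ ΔF = 0.58 × 2.92 = 1.6936 K.

ΔF = 2.92 W/m²; ΔT = 1.7 K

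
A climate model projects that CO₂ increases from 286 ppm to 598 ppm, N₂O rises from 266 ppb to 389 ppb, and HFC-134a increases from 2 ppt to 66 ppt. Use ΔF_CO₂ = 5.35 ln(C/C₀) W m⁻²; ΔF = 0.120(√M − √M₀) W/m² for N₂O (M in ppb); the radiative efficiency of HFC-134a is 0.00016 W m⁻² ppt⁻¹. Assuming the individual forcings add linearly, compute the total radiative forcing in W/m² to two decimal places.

CO₂: 5.35 × ln(598/286) = 5.35 × ln(2.09091) = 5.35 × 0.73760 = 3.9462 W/m².
N₂O: 0.120 × (√389 − √266) = 0.120 × (19.7231 − 16.3095) = 0.120 × 3.4136 = 0.4096 W/m².
HFC-134a: ΔF = 0.00016 × (66 − 2) = 0.00016 × 64 = 0.0102 W/m².
Total ΔF = 3.9462 + 0.4096 + 0.0102 = 4.3660 W/m².

ΔF = 4.37 W/m²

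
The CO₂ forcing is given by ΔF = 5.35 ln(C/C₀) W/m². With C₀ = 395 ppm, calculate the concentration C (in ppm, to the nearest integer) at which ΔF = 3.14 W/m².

C ≈ 710 ppm

Set 5.35 ln(C/395) = 3.14, so ln(C/395) = 3.14/5.35 = 0.58692.
Then C/395 = e^0.58692 = 1.79844, giving C = 395 × 1.79844 = 710.38 ppm.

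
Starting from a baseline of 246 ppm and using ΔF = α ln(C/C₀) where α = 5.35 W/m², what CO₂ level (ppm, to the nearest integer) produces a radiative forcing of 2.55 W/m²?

Set 5.35 ln(C/246) = 2.55, so ln(C/246) = 2.55/5.35 = 0.47664.
Then C/246 = e^0.47664 = 1.61065, giving C = 246 × 1.61065 = 396.22 ppm.

C ≈ 396 ppm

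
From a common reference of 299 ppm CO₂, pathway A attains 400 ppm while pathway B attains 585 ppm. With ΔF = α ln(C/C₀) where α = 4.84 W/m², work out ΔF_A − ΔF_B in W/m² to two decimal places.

ΔF_A = 4.84 ln(400/299) = 4.84 × 0.29102 = 1.4085 W/m².
ΔF_B = 4.84 ln(585/299) = 4.84 × 0.67117 = 3.2485 W/m².
Difference: 1.4085 − 3.2485 = -1.8400 W/m².

ΔF_A − ΔF_B = -1.84 W/m²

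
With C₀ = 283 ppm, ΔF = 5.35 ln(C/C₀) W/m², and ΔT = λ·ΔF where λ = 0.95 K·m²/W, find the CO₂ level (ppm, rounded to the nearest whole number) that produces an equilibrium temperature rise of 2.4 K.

Required forcing: ΔF = ΔT/λ = 2.4/0.95 = 2.5263 W/m².
Then ln(C/283) = ΔF/5.35 = 2.5263/5.35 = 0.47221.
So C = 283 × e^0.47221 = 283 × 1.60353 = 453.80 ppm.

C ≈ 454 ppm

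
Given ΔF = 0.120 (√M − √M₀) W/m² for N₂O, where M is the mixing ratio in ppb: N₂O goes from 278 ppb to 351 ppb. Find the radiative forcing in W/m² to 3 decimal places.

ΔF = 0.247 W/m²

N₂O: 0.120 × (√351 − √278) = 0.120 × (18.7350 − 16.6733) = 0.120 × 2.0617 = 0.2474 W/m².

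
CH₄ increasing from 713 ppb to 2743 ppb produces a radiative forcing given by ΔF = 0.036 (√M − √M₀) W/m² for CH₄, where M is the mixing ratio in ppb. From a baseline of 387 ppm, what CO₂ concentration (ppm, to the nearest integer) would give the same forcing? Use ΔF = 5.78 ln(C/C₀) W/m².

C ≈ 454 ppm

CH₄ forcing: 0.036 × (√2743 − √713) = 0.036 × (52.3737 − 26.7021) = 0.036 × 25.6716 = 0.92418 W/m².
Set 5.78 ln(C/387) = 0.92418: ln(C/387) = 0.92418/5.78 = 0.15989, so C = 387 × e^0.15989 = 387 × 1.17338 = 454.10 ppm.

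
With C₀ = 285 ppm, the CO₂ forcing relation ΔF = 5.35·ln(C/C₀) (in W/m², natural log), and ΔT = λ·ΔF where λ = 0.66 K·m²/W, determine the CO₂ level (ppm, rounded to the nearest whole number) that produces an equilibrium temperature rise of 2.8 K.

C ≈ 630 ppm

Required forcing: ΔF = ΔT/λ = 2.8/0.66 = 4.2424 W/m².
Then ln(C/285) = ΔF/5.35 = 4.2424/5.35 = 0.79297.
So C = 285 × e^0.79297 = 285 × 2.20995 = 629.84 ppm.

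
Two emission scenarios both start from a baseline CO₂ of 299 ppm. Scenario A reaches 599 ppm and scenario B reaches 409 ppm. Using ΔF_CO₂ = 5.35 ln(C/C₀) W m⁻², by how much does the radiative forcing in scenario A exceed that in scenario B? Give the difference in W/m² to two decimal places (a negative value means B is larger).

ΔF_A = 5.35 ln(599/299) = 5.35 × 0.69482 = 3.7173 W/m².
ΔF_B = 5.35 ln(409/299) = 5.35 × 0.31327 = 1.6760 W/m².
Difference: 3.7173 − 1.6760 = 2.0413 W/m².
(Equivalently, ΔF_A − ΔF_B = 5.35 ln(599/409) = 5.35 × 0.38155 = 2.0413 W/m².)

ΔF_A − ΔF_B = 2.04 W/m²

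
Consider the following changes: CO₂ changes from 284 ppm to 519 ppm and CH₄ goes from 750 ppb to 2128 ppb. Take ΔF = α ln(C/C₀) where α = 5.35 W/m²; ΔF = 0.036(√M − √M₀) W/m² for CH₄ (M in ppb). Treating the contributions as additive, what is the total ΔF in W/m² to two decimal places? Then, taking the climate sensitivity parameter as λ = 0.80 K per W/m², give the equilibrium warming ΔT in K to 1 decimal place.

ΔF = 3.90 W/m²; ΔT = 3.1 K

CO₂: 5.35 × ln(519/284) = 5.35 × ln(1.82746) = 5.35 × 0.60293 = 3.2257 W/m².
CH₄: 0.036 × (√2128 − √750) = 0.036 × (46.1303 − 27.3861) = 0.036 × 18.7442 = 0.6748 W/m².
Total ΔF = 3.2257 + 0.6748 = 3.9005 W/m².
ΔT = λ ΔF = 0.80 × 3.90 = 3.1200 K.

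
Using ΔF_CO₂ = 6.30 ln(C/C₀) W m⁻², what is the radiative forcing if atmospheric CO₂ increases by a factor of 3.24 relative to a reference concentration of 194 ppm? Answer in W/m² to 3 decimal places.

Because the forcing depends only on the ratio C/C₀, the initial concentration does not enter.
ΔF = 6.30 × ln(3.24) = 6.30 × 1.17557 = 7.4061 W/m².

ΔF = 7.406 W/m²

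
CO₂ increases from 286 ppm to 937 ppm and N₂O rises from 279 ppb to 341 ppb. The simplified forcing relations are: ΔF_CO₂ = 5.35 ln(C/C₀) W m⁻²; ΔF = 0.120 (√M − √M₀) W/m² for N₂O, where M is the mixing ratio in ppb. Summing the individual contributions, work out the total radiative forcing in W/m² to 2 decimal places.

CO₂: 5.35 × ln(937/286) = 5.35 × ln(3.27622) = 5.35 × 1.18669 = 6.3488 W/m².
N₂O: 0.120 × (√341 − √279) = 0.120 × (18.4662 − 16.7033) = 0.120 × 1.7629 = 0.2115 W/m².
Total ΔF = 6.3488 + 0.2115 = 6.5603 W/m².

ΔF = 6.56 W/m²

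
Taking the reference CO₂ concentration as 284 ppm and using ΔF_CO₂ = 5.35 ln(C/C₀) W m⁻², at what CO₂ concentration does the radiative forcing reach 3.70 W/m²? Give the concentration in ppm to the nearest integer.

Set 5.35 ln(C/284) = 3.70, so ln(C/284) = 3.70/5.35 = 0.69159.
Then C/284 = e^0.69159 = 1.99689, giving C = 284 × 1.99689 = 567.12 ppm.

C ≈ 567 ppm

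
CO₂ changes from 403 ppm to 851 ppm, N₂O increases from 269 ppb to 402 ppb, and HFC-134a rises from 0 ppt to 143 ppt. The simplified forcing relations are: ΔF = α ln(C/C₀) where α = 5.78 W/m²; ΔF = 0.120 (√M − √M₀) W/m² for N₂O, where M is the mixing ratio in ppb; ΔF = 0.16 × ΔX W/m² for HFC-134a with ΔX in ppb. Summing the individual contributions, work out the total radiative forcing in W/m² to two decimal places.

ΔF = 4.78 W/m²

CO₂: 5.78 × ln(851/403) = 5.78 × ln(2.11166) = 5.78 × 0.74747 = 4.3204 W/m².
N₂O: 0.120 × (√402 − √269) = 0.120 × (20.0499 − 16.4012) = 0.120 × 3.6487 = 0.4378 W/m².
HFC-134a: Δ = 143 − 0 = 143 ppt = 0.143 ppb; ΔF = 0.16 × 0.143 = 0.0229 W/m².
Total ΔF = 4.3204 + 0.4378 + 0.0229 = 4.7811 W/m².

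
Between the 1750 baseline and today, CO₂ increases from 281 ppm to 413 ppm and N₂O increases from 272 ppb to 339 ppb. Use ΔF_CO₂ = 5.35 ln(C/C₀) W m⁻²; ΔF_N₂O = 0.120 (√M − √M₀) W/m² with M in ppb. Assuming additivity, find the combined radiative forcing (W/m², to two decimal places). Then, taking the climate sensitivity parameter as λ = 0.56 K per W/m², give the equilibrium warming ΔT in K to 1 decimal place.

ΔF = 2.29 W/m²; ΔT = 1.3 K

CO₂: 5.35 × ln(413/281) = 5.35 × ln(1.46975) = 5.35 × 0.38509 = 2.0602 W/m².
N₂O: 0.120 × (√339 − √272) = 0.120 × (18.4120 − 16.4924) = 0.120 × 1.9196 = 0.2304 W/m².
Total ΔF = 2.0602 + 0.2304 = 2.2906 W/m².
ΔT = λ ΔF = 0.56 × 2.29 = 1.2824 K.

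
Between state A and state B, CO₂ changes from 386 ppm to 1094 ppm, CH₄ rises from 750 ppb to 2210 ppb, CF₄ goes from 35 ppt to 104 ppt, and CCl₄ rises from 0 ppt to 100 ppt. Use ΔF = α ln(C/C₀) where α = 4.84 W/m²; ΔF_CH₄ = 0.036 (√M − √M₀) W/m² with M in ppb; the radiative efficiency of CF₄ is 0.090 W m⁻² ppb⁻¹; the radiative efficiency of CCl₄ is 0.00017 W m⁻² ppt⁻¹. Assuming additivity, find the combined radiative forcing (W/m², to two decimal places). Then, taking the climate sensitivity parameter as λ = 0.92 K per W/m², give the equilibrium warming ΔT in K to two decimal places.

CO₂: 4.84 × ln(1094/386) = 4.84 × ln(2.83420) = 4.84 × 1.04176 = 5.0421 W/m².
CH₄: 0.036 × (√2210 − √750) = 0.036 × (47.0106 − 27.3861) = 0.036 × 19.6245 = 0.7065 W/m².
CF₄: Δ = 104 − 35 = 69 ppt = 0.069 ppb; ΔF = 0.090 × 0.069 = 0.0062 W/m².
CCl₄: ΔF = 0.00017 × (100 − 0) = 0.00017 × 100 = 0.0170 W/m².
Total ΔF = 5.0421 + 0.7065 + 0.0062 + 0.0170 = 5.7718 W/m².
ΔT = λ ΔF = 0.92 × 5.77 = 5.3084 K.

ΔF = 5.77 W/m²; ΔT = 5.31 K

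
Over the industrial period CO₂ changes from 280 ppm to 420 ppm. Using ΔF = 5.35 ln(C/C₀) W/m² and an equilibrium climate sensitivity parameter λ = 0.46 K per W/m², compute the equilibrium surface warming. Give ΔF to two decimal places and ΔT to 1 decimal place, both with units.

CO₂: 5.35 × ln(420/280) = 5.35 × ln(1.50000) = 5.35 × 0.40547 = 2.1693 W/m².
ΔT = λ ΔF = 0.46 × 2.17 = 0.9982 K.

ΔF = 2.17 W/m²; ΔT = 1.0 K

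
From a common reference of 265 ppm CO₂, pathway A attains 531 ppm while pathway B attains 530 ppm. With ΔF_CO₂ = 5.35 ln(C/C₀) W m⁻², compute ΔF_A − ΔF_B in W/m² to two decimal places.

ΔF_A − ΔF_B = 0.01 W/m²

ΔF_A = 5.35 ln(531/265) = 5.35 × 0.69503 = 3.7184 W/m².
ΔF_B = 5.35 ln(530/265) = 5.35 × 0.69315 = 3.7084 W/m².
Difference: 3.7184 − 3.7084 = 0.0100 W/m².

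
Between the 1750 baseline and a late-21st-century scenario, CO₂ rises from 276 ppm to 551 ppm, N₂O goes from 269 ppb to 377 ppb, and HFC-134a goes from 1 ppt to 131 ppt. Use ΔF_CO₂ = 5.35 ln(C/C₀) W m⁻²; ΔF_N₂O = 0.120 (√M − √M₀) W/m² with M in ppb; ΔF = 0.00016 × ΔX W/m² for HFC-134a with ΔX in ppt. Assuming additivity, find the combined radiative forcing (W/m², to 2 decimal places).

ΔF = 4.08 W/m²

CO₂: 5.35 × ln(551/276) = 5.35 × ln(1.99638) = 5.35 × 0.69134 = 3.6987 W/m².
N₂O: 0.120 × (√377 − √269) = 0.120 × (19.4165 − 16.4012) = 0.120 × 3.0153 = 0.3618 W/m².
HFC-134a: ΔF = 0.00016 × (131 − 1) = 0.00016 × 130 = 0.0208 W/m².
Total ΔF = 3.6987 + 0.3618 + 0.0208 = 4.0813 W/m².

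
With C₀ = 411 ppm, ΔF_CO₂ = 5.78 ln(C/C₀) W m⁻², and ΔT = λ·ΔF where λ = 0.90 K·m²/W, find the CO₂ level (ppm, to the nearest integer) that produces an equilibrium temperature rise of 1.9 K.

Required forcing: ΔF = ΔT/λ = 1.9/0.90 = 2.1111 W/m².
Then ln(C/411) = ΔF/5.78 = 2.1111/5.78 = 0.36524.
So C = 411 × e^0.36524 = 411 × 1.44086 = 592.19 ppm.

C ≈ 592 ppm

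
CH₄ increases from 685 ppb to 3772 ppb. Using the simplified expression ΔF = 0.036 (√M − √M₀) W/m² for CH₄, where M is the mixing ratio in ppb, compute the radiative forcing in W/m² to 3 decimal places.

CH₄: 0.036 × (√3772 − √685) = 0.036 × (61.4166 − 26.1725) = 0.036 × 35.2441 = 1.2688 W/m².

ΔF = 1.269 W/m²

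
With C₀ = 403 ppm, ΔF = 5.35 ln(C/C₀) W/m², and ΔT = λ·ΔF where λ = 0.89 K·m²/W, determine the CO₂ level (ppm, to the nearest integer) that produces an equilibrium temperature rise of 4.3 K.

C ≈ 994 ppm

Required forcing: ΔF = ΔT/λ = 4.3/0.89 = 4.8315 W/m².
Then ln(C/403) = ΔF/5.35 = 4.8315/5.35 = 0.90308.
So C = 403 × e^0.90308 = 403 × 2.46719 = 994.28 ppm.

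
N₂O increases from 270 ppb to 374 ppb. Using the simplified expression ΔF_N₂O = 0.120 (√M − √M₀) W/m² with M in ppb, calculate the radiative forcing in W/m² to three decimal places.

N₂O: 0.120 × (√374 − √270) = 0.120 × (19.3391 − 16.4317) = 0.120 × 2.9074 = 0.3489 W/m².

ΔF = 0.349 W/m²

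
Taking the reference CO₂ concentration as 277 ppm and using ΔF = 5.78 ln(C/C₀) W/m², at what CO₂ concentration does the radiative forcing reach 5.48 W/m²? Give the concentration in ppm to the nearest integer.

C ≈ 715 ppm

Set 5.78 ln(C/277) = 5.48, so ln(C/277) = 5.48/5.78 = 0.94810.
Then C/277 = e^0.94810 = 2.58080, giving C = 277 × 2.58080 = 714.88 ppm.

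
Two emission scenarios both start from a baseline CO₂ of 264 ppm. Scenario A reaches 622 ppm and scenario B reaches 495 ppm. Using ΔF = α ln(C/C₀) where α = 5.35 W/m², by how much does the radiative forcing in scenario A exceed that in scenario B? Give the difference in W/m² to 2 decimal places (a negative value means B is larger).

ΔF_A − ΔF_B = 1.22 W/m²

ΔF_A = 5.35 ln(622/264) = 5.35 × 0.85699 = 4.5849 W/m².
ΔF_B = 5.35 ln(495/264) = 5.35 × 0.62861 = 3.3631 W/m².
Difference: 4.5849 − 3.3631 = 1.2218 W/m².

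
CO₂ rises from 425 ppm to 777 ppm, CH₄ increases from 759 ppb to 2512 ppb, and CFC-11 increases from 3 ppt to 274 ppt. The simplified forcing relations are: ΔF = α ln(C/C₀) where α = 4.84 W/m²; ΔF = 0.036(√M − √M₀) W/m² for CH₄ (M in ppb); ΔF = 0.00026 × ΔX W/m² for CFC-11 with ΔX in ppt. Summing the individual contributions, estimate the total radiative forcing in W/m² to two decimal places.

CO₂: 4.84 × ln(777/425) = 4.84 × ln(1.82824) = 4.84 × 0.60335 = 2.9202 W/m².
CH₄: 0.036 × (√2512 − √759) = 0.036 × (50.1199 − 27.5500) = 0.036 × 22.5699 = 0.8125 W/m².
CFC-11: ΔF = 0.00026 × (274 − 3) = 0.00026 × 271 = 0.0705 W/m².
Total ΔF = 2.9202 + 0.8125 + 0.0705 = 3.8032 W/m².

ΔF = 3.80 W/m²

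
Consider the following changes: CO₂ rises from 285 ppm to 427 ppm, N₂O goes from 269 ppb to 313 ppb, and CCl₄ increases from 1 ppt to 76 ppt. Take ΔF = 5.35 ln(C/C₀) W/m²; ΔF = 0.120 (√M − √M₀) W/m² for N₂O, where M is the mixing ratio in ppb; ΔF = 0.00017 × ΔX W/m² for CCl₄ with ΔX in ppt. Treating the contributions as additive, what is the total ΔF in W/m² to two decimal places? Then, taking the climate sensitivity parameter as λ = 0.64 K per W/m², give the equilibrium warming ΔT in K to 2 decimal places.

CO₂: 5.35 × ln(427/285) = 5.35 × ln(1.49825) = 5.35 × 0.40430 = 2.1630 W/m².
N₂O: 0.120 × (√313 − √269) = 0.120 × (17.6918 − 16.4012) = 0.120 × 1.2906 = 0.1549 W/m².
CCl₄: ΔF = 0.00017 × (76 − 1) = 0.00017 × 75 = 0.0128 W/m².
Total ΔF = 2.1630 + 0.1549 + 0.0128 = 2.3307 W/m².
ΔT = λ ΔF = 0.64 × 2.33 = 1.4912 K.

ΔF = 2.33 W/m²; ΔT = 1.49 K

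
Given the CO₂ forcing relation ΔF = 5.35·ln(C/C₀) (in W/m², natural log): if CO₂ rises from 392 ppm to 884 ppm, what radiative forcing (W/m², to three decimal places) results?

ΔF = 4.351 W/m²

CO₂: 5.35 × ln(884/392) = 5.35 × ln(2.25510) = 5.35 × 0.81319 = 4.3506 W/m².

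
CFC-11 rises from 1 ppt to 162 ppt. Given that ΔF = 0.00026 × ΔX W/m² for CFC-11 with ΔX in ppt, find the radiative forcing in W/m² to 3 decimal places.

CFC-11: ΔF = 0.00026 × (162 − 1) = 0.00026 × 161 = 0.0419 W/m².

ΔF = 0.042 W/m²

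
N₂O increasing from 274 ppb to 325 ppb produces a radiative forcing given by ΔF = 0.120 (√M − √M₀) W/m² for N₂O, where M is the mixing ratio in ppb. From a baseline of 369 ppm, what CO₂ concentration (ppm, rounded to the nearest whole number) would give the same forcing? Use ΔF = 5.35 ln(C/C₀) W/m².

C ≈ 381 ppm

N₂O forcing: 0.120 × (√325 − √274) = 0.120 × (18.0278 − 16.5529) = 0.120 × 1.4749 = 0.17699 W/m².
Set 5.35 ln(C/369) = 0.17699: ln(C/369) = 0.17699/5.35 = 0.03308, so C = 369 × e^0.03308 = 369 × 1.03363 = 381.41 ppm.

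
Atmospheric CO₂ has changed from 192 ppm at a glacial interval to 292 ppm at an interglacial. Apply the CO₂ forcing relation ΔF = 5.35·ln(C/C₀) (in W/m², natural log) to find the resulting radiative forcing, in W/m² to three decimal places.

CO₂: 5.35 × ln(292/192) = 5.35 × ln(1.52083) = 5.35 × 0.41926 = 2.2430 W/m².

ΔF = 2.243 W/m²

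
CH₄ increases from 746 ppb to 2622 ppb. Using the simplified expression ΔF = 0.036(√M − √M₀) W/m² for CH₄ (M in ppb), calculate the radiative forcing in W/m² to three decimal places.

ΔF = 0.860 W/m²

CH₄: 0.036 × (√2622 − √746) = 0.036 × (51.2055 − 27.3130) = 0.036 × 23.8925 = 0.8601 W/m².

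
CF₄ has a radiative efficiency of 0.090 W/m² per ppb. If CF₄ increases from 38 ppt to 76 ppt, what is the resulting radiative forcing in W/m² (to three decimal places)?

ΔF = 0.003 W/m²

CF₄: Δ = 76 − 38 = 38 ppt = 0.038 ppb; ΔF = 0.090 × 0.038 = 0.0034 W/m².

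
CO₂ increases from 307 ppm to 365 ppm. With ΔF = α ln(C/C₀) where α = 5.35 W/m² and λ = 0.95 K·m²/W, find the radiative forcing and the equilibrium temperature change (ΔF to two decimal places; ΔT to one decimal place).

CO₂: 5.35 × ln(365/307) = 5.35 × ln(1.18893) = 5.35 × 0.17305 = 0.9258 W/m².
ΔT = λ ΔF = 0.95 × 0.93 = 0.8835 K.

ΔF = 0.93 W/m²; ΔT = 0.9 K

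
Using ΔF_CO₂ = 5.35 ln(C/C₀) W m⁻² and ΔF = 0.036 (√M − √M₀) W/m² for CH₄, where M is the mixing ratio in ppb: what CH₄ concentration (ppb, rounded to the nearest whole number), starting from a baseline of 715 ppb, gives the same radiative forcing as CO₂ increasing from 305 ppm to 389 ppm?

M ≈ 3955 ppb

CO₂ forcing: 5.35 × ln(389/305) = 5.35 × 0.243268 = 1.30148 W/m².
Set 0.036(√M − √715) = 1.30148: √M = 1.30148/0.036 + √715 = 36.1522 + 26.7395 = 62.8917.
M = (62.8917)² = 3955.37 ppb.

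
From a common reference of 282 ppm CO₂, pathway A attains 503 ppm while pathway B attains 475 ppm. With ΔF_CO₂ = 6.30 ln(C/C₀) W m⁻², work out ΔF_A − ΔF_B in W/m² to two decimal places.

ΔF_A − ΔF_B = 0.36 W/m²

ΔF_A = 6.30 ln(503/282) = 6.30 × 0.57868 = 3.6457 W/m².
ΔF_B = 6.30 ln(475/282) = 6.30 × 0.52141 = 3.2849 W/m².
Difference: 3.6457 − 3.2849 = 0.3608 W/m².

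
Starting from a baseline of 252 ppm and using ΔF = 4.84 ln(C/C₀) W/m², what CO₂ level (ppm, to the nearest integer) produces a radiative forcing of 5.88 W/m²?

Set 4.84 ln(C/252) = 5.88, so ln(C/252) = 5.88/4.84 = 1.21488.
Then C/252 = e^1.21488 = 3.36989, giving C = 252 × 3.36989 = 849.21 ppm.

C ≈ 849 ppm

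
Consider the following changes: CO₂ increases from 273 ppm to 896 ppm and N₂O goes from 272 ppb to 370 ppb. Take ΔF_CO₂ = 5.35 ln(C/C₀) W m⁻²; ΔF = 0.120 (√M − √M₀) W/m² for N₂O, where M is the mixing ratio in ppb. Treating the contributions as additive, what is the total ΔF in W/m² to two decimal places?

CO₂: 5.35 × ln(896/273) = 5.35 × ln(3.28205) = 5.35 × 1.18847 = 6.3583 W/m².
N₂O: 0.120 × (√370 − √272) = 0.120 × (19.2354 − 16.4924) = 0.120 × 2.7430 = 0.3292 W/m².
Total ΔF = 6.3583 + 0.3292 = 6.6875 W/m².

ΔF = 6.69 W/m²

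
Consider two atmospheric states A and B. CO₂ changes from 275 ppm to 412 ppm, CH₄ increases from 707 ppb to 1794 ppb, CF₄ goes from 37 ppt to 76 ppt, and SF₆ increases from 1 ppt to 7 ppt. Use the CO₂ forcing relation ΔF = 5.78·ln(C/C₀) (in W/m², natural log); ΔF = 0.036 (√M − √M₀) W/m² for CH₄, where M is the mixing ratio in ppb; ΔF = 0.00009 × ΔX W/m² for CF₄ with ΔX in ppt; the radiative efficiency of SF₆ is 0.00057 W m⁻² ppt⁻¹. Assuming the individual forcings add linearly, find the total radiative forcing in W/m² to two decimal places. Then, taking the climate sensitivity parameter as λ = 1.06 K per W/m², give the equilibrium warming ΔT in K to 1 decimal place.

ΔF = 2.91 W/m²; ΔT = 3.1 K

CO₂: 5.78 × ln(412/275) = 5.78 × ln(1.49818) = 5.78 × 0.40425 = 2.3366 W/m².
CH₄: 0.036 × (√1794 − √707) = 0.036 × (42.3556 − 26.5895) = 0.036 × 15.7661 = 0.5676 W/m².
CF₄: ΔF = 0.00009 × (76 − 37) = 0.00009 × 39 = 0.0035 W/m².
SF₆: ΔF = 0.00057 × (7 − 1) = 0.00057 × 6 = 0.0034 W/m².
Total ΔF = 2.3366 + 0.5676 + 0.0035 + 0.0034 = 2.9111 W/m².
ΔT = λ ΔF = 1.06 × 2.91 = 3.0846 K.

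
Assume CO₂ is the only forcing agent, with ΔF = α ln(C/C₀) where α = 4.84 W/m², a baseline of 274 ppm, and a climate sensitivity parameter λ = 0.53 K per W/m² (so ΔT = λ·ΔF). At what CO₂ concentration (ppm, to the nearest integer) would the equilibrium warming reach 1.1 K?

C ≈ 421 ppm

Required forcing: ΔF = ΔT/λ = 1.1/0.53 = 2.0755 W/m².
Then ln(C/274) = ΔF/4.84 = 2.0755/4.84 = 0.42882.
So C = 274 × e^0.42882 = 274 × 1.53544 = 420.71 ppm.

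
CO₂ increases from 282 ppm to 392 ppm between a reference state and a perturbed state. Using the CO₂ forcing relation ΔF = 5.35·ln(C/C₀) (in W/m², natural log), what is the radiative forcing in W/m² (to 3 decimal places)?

ΔF = 1.762 W/m²

CO₂: 5.35 × ln(392/282) = 5.35 × ln(1.39007) = 5.35 × 0.32935 = 1.7620 W/m².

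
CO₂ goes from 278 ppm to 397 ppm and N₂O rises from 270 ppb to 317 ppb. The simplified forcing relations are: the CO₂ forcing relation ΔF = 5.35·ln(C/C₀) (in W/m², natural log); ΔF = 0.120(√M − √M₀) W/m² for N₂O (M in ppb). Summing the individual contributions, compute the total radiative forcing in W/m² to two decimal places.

CO₂: 5.35 × ln(397/278) = 5.35 × ln(1.42806) = 5.35 × 0.35632 = 1.9063 W/m².
N₂O: 0.120 × (√317 − √270) = 0.120 × (17.8045 − 16.4317) = 0.120 × 1.3728 = 0.1647 W/m².
Total ΔF = 1.9063 + 0.1647 = 2.0710 W/m².

ΔF = 2.07 W/m²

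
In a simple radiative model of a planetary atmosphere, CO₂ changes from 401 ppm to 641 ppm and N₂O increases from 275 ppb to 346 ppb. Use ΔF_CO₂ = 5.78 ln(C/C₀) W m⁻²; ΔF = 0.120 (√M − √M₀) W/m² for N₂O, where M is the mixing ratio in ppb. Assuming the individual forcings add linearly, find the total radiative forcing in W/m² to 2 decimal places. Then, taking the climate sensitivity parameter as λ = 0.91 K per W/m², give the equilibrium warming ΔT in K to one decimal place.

CO₂: 5.78 × ln(641/401) = 5.78 × ln(1.59850) = 5.78 × 0.46907 = 2.7112 W/m².
N₂O: 0.120 × (√346 − √275) = 0.120 × (18.6011 − 16.5831) = 0.120 × 2.0180 = 0.2422 W/m².
Total ΔF = 2.7112 + 0.2422 = 2.9534 W/m².
ΔT = λ ΔF = 0.91 × 2.95 = 2.6845 K.

ΔF = 2.95 W/m²; ΔT = 2.7 K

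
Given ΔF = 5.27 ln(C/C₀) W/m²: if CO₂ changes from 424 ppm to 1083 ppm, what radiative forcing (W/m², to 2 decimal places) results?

CO₂ absorption bands are partially saturated, so forcing scales with the logarithm of the concentration ratio.
CO₂: 5.27 × ln(1083/424) = 5.27 × ln(2.55425) = 5.27 × 0.93776 = 4.9420 W/m².

ΔF = 4.94 W/m²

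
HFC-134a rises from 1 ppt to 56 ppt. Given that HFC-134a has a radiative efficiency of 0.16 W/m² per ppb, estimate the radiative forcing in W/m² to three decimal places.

ΔF = 0.009 W/m²

HFC-134a: Δ = 56 − 1 = 55 ppt = 0.055 ppb; ΔF = 0.16 × 0.055 = 0.0088 W/m².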